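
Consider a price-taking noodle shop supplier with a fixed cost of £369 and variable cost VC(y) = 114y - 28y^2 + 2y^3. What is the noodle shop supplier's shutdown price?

£16 per unit

The shutdown price is the minimum of AVC. VC = 114y - 28y^2 + 2y^3, so AVC = 114 - 28y + 2y^2.
At the minimum of AVC, MC = AVC. MC = 114 - 56y + 6y^2; setting MC = AVC gives 4y^2 - 28y = 0, so y = 7. min AVC = 16.
So the shutdown price is £16.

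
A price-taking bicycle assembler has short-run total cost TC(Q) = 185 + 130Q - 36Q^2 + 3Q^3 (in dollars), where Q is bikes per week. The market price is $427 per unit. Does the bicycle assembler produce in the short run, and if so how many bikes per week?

From TC, MC = TC'(Q) = 130 - 72Q + 9Q^2 and AVC = VC/Q = 130 - 36Q + 3Q^2.
AVC is minimized where dAVC/dQ = -36 + 6Q = 0, at Q = 6; min AVC = 130 - 36·6 + 3·6^2 = $22.
Because $427 ≥ $22, revenue can cover variable cost; the firm operates.
P = MC gives -297 - 72Q + 9Q^2 = 0, with roots -3 and 11. Take the larger (rising MC): Q* = 11.
Check: AVC at Q = 11 is $97 ≤ P, so revenue covers variable cost.
Profit = P·Q − TC = 427·11 − 1252 = $3445.

Produce at Q = 11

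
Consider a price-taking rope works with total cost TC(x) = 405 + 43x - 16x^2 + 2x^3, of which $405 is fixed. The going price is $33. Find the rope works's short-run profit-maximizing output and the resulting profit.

AVC = 43 - 16x + 2x^2 has its minimum $11 at x = 4; price $33 clears that bar, so the firm operates.
With MC = 43 - 32x + 6x^2, P = MC on the upward-sloping part at x* = 5.
TR = 33·5 = 165. TC = 405 + 65 = 470. Profit = 165 − 470 = -$305.
That loss of $305 beats the $405 the firm would lose by shutting down; producing recovers $100 of fixed cost.

Profit = -$305 at x = 5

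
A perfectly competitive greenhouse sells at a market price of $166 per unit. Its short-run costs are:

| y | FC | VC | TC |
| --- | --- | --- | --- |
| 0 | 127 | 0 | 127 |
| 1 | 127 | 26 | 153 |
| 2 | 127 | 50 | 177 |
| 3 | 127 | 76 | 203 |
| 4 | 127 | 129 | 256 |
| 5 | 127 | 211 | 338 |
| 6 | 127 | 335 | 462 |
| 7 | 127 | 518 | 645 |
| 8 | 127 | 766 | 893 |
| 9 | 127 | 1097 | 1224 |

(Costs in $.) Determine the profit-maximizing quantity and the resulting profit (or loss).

y = 6; profit = $534

Profit at each row (π = 166y − TC): y=0: -127; y=1: 13; y=2: 155; y=3: 295; y=4: 408; y=5: 492; y=6: 534; y=7: 517; y=8: 435; y=9: 270.
Profit is maximized at y = 6. AVC there is 335/6 = $55.83 ≤ P, so producing beats shutting down (which would give -$127).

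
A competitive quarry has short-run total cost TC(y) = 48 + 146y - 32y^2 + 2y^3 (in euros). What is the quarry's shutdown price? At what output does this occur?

€18 per unit, at y = 8

The firm shuts down when price falls below the minimum of average variable cost. AVC = VC/y = 146 - 32y + 2y^2.
dAVC/dy = -32 + 4y = 0 gives y = 8. min AVC = 146 - 32·8 + 2·8^2 = 18.
For P < €18 the firm produces nothing.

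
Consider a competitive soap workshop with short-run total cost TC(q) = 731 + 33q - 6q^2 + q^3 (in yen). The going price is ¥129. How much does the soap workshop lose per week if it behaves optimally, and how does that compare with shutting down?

AVC = 33 - 6q + q^2; min AVC = ¥24 at q = 3. Since P = ¥129 ≥ min AVC, the firm produces.
MC = 33 - 12q + 3q^2. Setting P = MC and taking the root on the rising branch gives q* = 8.
TR = 129·8 = 1032. TC = 731 + 392 = 1123. Profit = 1032 − 1123 = -¥91.
By producing, the firm covers all variable cost plus ¥640 of fixed cost; shutting down would lose the full ¥731.

Profit = -¥91 at q = 8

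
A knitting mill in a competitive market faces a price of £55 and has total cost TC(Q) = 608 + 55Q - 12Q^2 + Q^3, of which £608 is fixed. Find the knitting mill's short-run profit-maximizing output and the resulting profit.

AVC = 55 - 12Q + Q^2 has its minimum £19 at Q = 6; price £55 clears that bar, so the firm operates.
MC = 55 - 24Q + 3Q^2. Setting P = MC and taking the root on the rising branch gives Q* = 8.
TR = 55·8 = 440. TC = 608 + 184 = 792. Profit = 440 − 792 = -£352.
By producing, the firm covers all variable cost plus £256 of fixed cost; shutting down would lose the full £608.

Profit = -£352 at Q = 8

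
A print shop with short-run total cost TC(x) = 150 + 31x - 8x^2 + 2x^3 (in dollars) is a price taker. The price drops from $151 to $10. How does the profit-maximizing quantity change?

Output falls from 6 to 0 (the firm shuts down)

MC = 31 - 16x + 6x^2; the shutdown threshold is min AVC = $23 (at x = 2).
At P = $151 ≥ min AVC, set P = MC on the rising branch: x = 6.
At P = $10 < min AVC = $23, price no longer covers variable cost at any output, so the firm shuts down: x = 0.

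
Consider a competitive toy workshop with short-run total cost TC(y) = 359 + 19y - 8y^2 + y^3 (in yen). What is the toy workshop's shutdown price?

¥3 per unit

Short-run supply begins at min AVC. From VC = 19y - 8y^2 + y^3, AVC = 19 - 8y + y^2.
dAVC/dy = -8 + 2y = 0 gives y = 4. min AVC = 19 - 8·4 + 4^2 = 3.
For P < ¥3 the firm produces nothing.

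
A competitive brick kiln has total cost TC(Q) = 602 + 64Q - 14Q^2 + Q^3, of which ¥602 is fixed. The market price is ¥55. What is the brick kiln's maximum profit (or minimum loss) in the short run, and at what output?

AVC = 64 - 14Q + Q^2; min AVC = ¥15 at Q = 7. Since P = ¥55 ≥ min AVC, the firm produces.
MC = 64 - 28Q + 3Q^2. Setting P = MC and taking the root on the rising branch gives Q* = 9.
TR = 55·9 = 495. TC = 602 + 171 = 773. Profit = 495 − 773 = -¥278.
By producing, the firm covers all variable cost plus ¥324 of fixed cost; shutting down would lose the full ¥602.

Profit = -¥278 at Q = 9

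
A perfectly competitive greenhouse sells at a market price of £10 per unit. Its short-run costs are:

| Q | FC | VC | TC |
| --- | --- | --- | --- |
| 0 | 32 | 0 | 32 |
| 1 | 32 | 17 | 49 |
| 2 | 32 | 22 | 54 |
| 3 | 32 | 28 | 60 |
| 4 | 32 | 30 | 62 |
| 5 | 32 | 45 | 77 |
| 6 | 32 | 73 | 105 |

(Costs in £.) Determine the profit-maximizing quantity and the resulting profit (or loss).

Compute π = P·Q − TC at each output: Q=0: -32; Q=1: -39; Q=2: -34; Q=3: -30; Q=4: -22; Q=5: -27; Q=6: -45.
Profit is maximized at Q = 4. AVC there is 30/4 = £7.50 ≤ P, so producing beats shutting down (which would give -£32).

Q = 4; profit = -£22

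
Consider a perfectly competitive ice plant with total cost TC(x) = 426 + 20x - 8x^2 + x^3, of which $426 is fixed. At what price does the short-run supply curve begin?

$4 per unit

The shutdown price is the minimum of AVC. VC = 20x - 8x^2 + x^3, so AVC = 20 - 8x + x^2.
At the minimum of AVC, MC = AVC. MC = 20 - 16x + 3x^2; setting MC = AVC gives 2x^2 - 8x = 0, so x = 4. min AVC = 4.
The firm shuts down for any P below $4.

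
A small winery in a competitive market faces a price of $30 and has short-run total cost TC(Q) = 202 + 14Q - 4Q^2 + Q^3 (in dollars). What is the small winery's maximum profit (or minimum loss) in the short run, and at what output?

AVC = 14 - 4Q + Q^2 has its minimum $10 at Q = 2; price $30 clears that bar, so the firm operates.
MC = 14 - 8Q + 3Q^2. Setting P = MC and taking the root on the rising branch gives Q* = 4.
TR = 30·4 = 120. TC = 202 + 56 = 258. Profit = 120 − 258 = -$138.
By producing, the firm covers all variable cost plus $64 of fixed cost; shutting down would lose the full $202.

Profit = -$138 at Q = 4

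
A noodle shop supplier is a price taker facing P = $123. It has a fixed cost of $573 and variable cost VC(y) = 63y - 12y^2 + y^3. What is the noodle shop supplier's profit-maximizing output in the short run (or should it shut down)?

Variable cost is VC = 63y - 12y^2 + y^3, so AVC = VC/y = 63 - 12y + y^2 and MC = dTC/dy = 63 - 24y + 3y^2.
AVC hits its minimum where MC = AVC, at y = 6, giving min AVC = 63 - 12·6 + 6^2 = $27.
Because $123 ≥ $27, revenue can cover variable cost; the firm operates.
Solving P = MC: -60 - 24y + 3y^2 = 0 ⇒ y = -2 or 10. On the upward-sloping branch, y* = 10.
Check: AVC at y = 10 is $43 ≤ P, so revenue covers variable cost.
Profit = P·y − TC = 123·10 − 1003 = $227.

Produce at y = 10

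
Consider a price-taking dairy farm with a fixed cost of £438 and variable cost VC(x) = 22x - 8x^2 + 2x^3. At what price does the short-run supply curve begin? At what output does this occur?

The shutdown price is the minimum of AVC. VC = 22x - 8x^2 + 2x^3, so AVC = 22 - 8x + 2x^2.
At the minimum of AVC, MC = AVC. MC = 22 - 16x + 6x^2; setting MC = AVC gives 4x^2 - 8x = 0, so x = 2. min AVC = 14.
So the shutdown price is £14.

£14 per unit, at x = 2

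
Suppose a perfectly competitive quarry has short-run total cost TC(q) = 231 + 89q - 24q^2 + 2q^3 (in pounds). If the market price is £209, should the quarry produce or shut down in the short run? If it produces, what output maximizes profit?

From TC, MC = TC'(q) = 89 - 48q + 6q^2 and AVC = VC/q = 89 - 24q + 2q^2.
The AVC parabola has its vertex at q = 24/4 = 6, where AVC = 89 - 24·6 + 2·6^2 = £17.
Because £209 ≥ £17, revenue can cover variable cost; the firm operates.
Set P = MC: 209 = 89 - 48q + 6q^2 → -120 - 48q + 6q^2 = 0. The roots are q = -2 and q = 10; the profit-maximizing output is on the rising part of MC, so q* = 10.
Check: AVC at q = 10 is £49 ≤ P, so revenue covers variable cost.
Profit = P·q − TC = 209·10 − 721 = £1369.

Produce at q = 10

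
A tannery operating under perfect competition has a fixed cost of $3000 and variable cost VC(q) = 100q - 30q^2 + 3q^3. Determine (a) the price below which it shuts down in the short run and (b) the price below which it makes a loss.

Shutdown price = min AVC. AVC = 100 - 30q + 3q^2, with vertex at q = 5 and minimum $25.
ATC = 3000/q + 100 - 30q + 3q^2. Setting dATC/dq = −3000/q^2 − 30 + 6q = 0 gives q = 10 (since 6·10^3 − 30·10^2 = 3000).
min ATC = 3000/10 + 100 − 30·10 + 3·10^2 = $400. That is the break-even price.
For $25 ≤ P < $400 the firm produces at a loss; below $25 it shuts down.

Shutdown price = $25; break-even price = $400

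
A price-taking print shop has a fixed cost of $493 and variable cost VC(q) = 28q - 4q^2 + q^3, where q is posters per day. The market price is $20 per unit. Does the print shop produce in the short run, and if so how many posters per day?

Shut down

Strip out fixed cost: VC = 28q - 4q^2 + q^3. Then AVC = 28 - 4q + q^2 and MC = 28 - 8q + 3q^2.
AVC is minimized where dAVC/dq = -4 + 2q = 0, at q = 2; min AVC = 28 - 4·2 + 2^2 = $24.
P = $20 lies below min AVC = $24; no output level covers variable cost.
Best response: produce nothing and absorb the $493 fixed cost.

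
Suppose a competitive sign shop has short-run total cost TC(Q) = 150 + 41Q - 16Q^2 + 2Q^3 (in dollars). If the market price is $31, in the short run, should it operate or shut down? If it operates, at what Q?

Produce at Q = 5

Strip out fixed cost: VC = 41Q - 16Q^2 + 2Q^3. Then AVC = 41 - 16Q + 2Q^2 and MC = 41 - 32Q + 6Q^2.
AVC is minimized where dAVC/dQ = -16 + 4Q = 0, at Q = 4; min AVC = 41 - 16·4 + 2·4^2 = $9.
Since P = $31 ≥ min AVC = $9, price covers variable cost and the firm should produce.
Solving P = MC: 10 - 32Q + 6Q^2 = 0 ⇒ Q = 1/3 or 5. On the upward-sloping branch, Q* = 5.
Check: AVC at Q = 5 is $11 ≤ P, so revenue covers variable cost.
Profit = P·Q − TC = 31·5 − 205 = -$50, a loss, but smaller than the $150 fixed cost the firm would lose by shutting down.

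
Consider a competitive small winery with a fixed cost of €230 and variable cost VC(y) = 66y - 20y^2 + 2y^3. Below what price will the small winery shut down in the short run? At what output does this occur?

The firm shuts down when price falls below the minimum of average variable cost. AVC = VC/y = 66 - 20y + 2y^2.
At the minimum of AVC, MC = AVC. MC = 66 - 40y + 6y^2; setting MC = AVC gives 4y^2 - 20y = 0, so y = 5. min AVC = 16.
For P < €16 the firm produces nothing.

€16 per unit, at y = 5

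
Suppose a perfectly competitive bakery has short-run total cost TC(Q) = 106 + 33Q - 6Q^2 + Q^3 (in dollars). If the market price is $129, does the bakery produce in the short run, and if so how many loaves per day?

From TC, MC = TC'(Q) = 33 - 12Q + 3Q^2 and AVC = VC/Q = 33 - 6Q + Q^2.
The AVC parabola has its vertex at Q = 6/2 = 3, where AVC = 33 - 6·3 + 3^2 = $24.
Since P = $129 ≥ min AVC = $24, price covers variable cost and the firm should produce.
P = MC gives -96 - 12Q + 3Q^2 = 0, with roots -4 and 8. Take the larger (rising MC): Q* = 8.
Check: AVC at Q = 8 is $49 ≤ P, so revenue covers variable cost.
Profit = P·Q − TC = 129·8 − 498 = $534.

Produce at Q = 8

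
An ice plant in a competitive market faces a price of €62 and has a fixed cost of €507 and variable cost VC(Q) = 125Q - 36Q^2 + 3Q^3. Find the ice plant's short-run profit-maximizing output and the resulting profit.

Profit = -€213 at Q = 7

AVC = 125 - 36Q + 3Q^2 has its minimum €17 at Q = 6; price €62 clears that bar, so the firm operates.
With MC = 125 - 72Q + 9Q^2, P = MC on the upward-sloping part at Q* = 7.
TR = 62·7 = 434. TC = 507 + 140 = 647. Profit = 434 − 647 = -€213.
Shutting down would mean losing the fixed cost of €507, so operating at a loss of €213 is better by €294.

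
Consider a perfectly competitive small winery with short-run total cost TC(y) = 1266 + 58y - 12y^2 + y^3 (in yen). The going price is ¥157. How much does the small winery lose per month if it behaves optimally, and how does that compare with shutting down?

Profit = -¥56 at y = 11

AVC = 58 - 12y + y^2 has its minimum ¥22 at y = 6; price ¥157 clears that bar, so the firm operates.
MC = 58 - 24y + 3y^2. Setting P = MC and taking the root on the rising branch gives y* = 11.
TR = 157·11 = 1727. TC = 1266 + 517 = 1783. Profit = 1727 − 1783 = -¥56.
Shutting down would mean losing the fixed cost of ¥1266, so operating at a loss of ¥56 is better by ¥1210.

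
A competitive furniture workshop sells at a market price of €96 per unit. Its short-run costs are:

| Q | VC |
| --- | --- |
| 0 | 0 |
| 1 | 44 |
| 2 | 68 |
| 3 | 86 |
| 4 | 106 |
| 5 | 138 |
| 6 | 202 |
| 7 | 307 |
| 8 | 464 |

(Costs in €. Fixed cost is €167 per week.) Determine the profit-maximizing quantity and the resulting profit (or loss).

Q = 6; profit = €207

Tabulate TR − TC: Q=0: -167; Q=1: -115; Q=2: -43; Q=3: 35; Q=4: 111; Q=5: 175; Q=6: 207; Q=7: 198; Q=8: 137.
Profit is maximized at Q = 6. AVC there is 202/6 = €33.67 ≤ P, so producing beats shutting down (which would give -€167).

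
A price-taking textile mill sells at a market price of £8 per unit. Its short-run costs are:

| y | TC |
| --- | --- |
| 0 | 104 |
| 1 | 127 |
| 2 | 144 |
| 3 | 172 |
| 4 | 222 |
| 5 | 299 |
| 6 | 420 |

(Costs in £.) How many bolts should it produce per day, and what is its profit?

Tabulate TR − TC: y=0: -104; y=1: -119; y=2: -128; y=3: -148; y=4: -190; y=5: -259; y=6: -372.
Profit is highest at y = 0. Equivalently, the lowest AVC in the table is 40/2 ≈ £20 at y = 2, and P = £8 falls below it — price never covers variable cost, so the firm shuts down and loses only its fixed cost.

y = 0 (shut down); profit = -£104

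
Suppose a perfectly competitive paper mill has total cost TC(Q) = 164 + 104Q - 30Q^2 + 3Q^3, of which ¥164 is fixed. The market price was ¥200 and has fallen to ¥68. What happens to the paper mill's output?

MC = 104 - 60Q + 9Q^2; the shutdown threshold is min AVC = ¥29 (at Q = 5).
At P = ¥200 ≥ min AVC, set P = MC on the rising branch: Q = 8.
At P = ¥68 ≥ min AVC, set P = MC: Q = 6. The firm stays open but cuts output.

Output falls from 8 to 6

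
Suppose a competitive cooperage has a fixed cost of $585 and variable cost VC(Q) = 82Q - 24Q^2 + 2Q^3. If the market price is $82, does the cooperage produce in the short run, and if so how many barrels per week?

Produce at Q = 8

Variable cost is VC = 82Q - 24Q^2 + 2Q^3, so AVC = VC/Q = 82 - 24Q + 2Q^2 and MC = dTC/dQ = 82 - 48Q + 6Q^2.
AVC is minimized where dAVC/dQ = -24 + 4Q = 0, at Q = 6; min AVC = 82 - 24·6 + 2·6^2 = $10.
Since P = $82 ≥ min AVC = $10, price covers variable cost and the firm should produce.
Solving P = MC: -48Q + 6Q^2 = 0 ⇒ Q = 0 or 8. On the upward-sloping branch, Q* = 8.
Check: AVC at Q = 8 is $18 ≤ P, so revenue covers variable cost.
Profit = P·Q − TC = 82·8 − 729 = -$73, a loss, but smaller than the $585 fixed cost the firm would lose by shutting down.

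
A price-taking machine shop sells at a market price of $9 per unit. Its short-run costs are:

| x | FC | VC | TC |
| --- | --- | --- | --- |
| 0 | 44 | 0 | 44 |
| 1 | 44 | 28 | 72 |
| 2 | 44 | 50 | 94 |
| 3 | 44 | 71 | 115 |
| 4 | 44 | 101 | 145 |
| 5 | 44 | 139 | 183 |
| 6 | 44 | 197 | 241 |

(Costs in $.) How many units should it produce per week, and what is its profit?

Profit at each row (π = 9x − TC): x=0: -44; x=1: -63; x=2: -76; x=3: -88; x=4: -109; x=5: -138; x=6: -187.
Profit is highest at x = 0. Equivalently, the lowest AVC in the table is 71/3 ≈ $23.67 at x = 3, and P = $9 falls below it — price never covers variable cost, so the firm shuts down and loses only its fixed cost.

x = 0 (shut down); profit = -$44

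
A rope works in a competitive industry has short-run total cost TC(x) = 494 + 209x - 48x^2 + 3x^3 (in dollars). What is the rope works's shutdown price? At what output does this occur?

The firm shuts down when price falls below the minimum of average variable cost. AVC = VC/x = 209 - 48x + 3x^2.
dAVC/dx = -48 + 6x = 0 gives x = 8. min AVC = 209 - 48·8 + 3·8^2 = 17.
The firm shuts down for any P below $17.

$17 per unit, at x = 8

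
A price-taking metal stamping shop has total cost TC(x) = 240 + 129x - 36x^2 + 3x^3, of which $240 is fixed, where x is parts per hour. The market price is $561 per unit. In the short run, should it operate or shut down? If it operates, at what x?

Strip out fixed cost: VC = 129x - 36x^2 + 3x^3. Then AVC = 129 - 36x + 3x^2 and MC = 129 - 72x + 9x^2.
AVC hits its minimum where MC = AVC, at x = 6, giving min AVC = 129 - 36·6 + 3·6^2 = $21.
Since P = $561 ≥ min AVC = $21, price covers variable cost and the firm should produce.
P = MC gives -432 - 72x + 9x^2 = 0, with roots -4 and 12. Take the larger (rising MC): x* = 12.
Check: AVC at x = 12 is $129 ≤ P, so revenue covers variable cost.
Profit = P·x − TC = 561·12 − 1788 = $4944.

Produce at x = 12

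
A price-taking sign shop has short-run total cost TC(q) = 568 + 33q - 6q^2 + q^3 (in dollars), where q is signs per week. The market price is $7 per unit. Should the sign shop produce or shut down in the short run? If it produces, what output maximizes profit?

Shut down

Variable cost is VC = 33q - 6q^2 + q^3, so AVC = VC/q = 33 - 6q + q^2 and MC = dTC/dq = 33 - 12q + 3q^2.
AVC hits its minimum where MC = AVC, at q = 3, giving min AVC = 33 - 6·3 + 3^2 = $24.
With P < min AVC ($7 < $24), every unit sold adds to the loss.
Shutting down limits the loss to fixed cost, $568.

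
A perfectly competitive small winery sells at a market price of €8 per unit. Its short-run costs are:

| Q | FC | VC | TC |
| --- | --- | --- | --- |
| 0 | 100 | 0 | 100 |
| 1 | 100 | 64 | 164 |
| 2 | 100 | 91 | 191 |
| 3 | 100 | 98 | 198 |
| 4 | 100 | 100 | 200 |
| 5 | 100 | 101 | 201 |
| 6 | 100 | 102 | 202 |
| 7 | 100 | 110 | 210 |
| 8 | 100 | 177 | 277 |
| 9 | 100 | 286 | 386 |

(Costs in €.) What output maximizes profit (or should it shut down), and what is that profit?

Q = 0 (shut down); profit = -€100

Profit at each row (π = 8Q − TC): Q=0: -100; Q=1: -156; Q=2: -175; Q=3: -174; Q=4: -168; Q=5: -161; Q=6: -154; Q=7: -154; Q=8: -213; Q=9: -314.
Profit is highest at Q = 0. Equivalently, the lowest AVC in the table is 110/7 ≈ €15.71 at Q = 7, and P = €8 falls below it — price never covers variable cost, so the firm shuts down and loses only its fixed cost.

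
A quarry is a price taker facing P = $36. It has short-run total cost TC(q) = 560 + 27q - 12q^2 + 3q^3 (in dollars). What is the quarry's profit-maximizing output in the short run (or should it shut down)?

Strip out fixed cost: VC = 27q - 12q^2 + 3q^3. Then AVC = 27 - 12q + 3q^2 and MC = 27 - 24q + 9q^2.
AVC is minimized where dAVC/dq = -12 + 6q = 0, at q = 2; min AVC = 27 - 12·2 + 3·2^2 = $15.
Since P = $36 ≥ min AVC = $15, price covers variable cost and the firm should produce.
Set P = MC: 36 = 27 - 24q + 9q^2 → -9 - 24q + 9q^2 = 0. The roots are q = -1/3 and q = 3; the profit-maximizing output is on the rising part of MC, so q* = 3.
Check: AVC at q = 3 is $18 ≤ P, so revenue covers variable cost.
Profit = P·q − TC = 36·3 − 614 = -$506, a loss, but smaller than the $560 fixed cost the firm would lose by shutting down.

Produce at q = 3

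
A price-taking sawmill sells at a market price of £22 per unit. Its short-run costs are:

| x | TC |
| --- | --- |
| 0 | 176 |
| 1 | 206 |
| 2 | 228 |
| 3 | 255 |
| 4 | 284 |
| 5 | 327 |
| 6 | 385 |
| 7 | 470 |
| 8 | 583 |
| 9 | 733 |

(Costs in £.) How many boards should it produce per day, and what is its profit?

Profit at each row (π = 22x − TC): x=0: -176; x=1: -184; x=2: -184; x=3: -189; x=4: -196; x=5: -217; x=6: -253; x=7: -316; x=8: -407; x=9: -535.
Profit is highest at x = 0. Equivalently, the lowest AVC in the table is 52/2 ≈ £26 at x = 2, and P = £22 falls below it — price never covers variable cost, so the firm shuts down and loses only its fixed cost.

x = 0 (shut down); profit = -£176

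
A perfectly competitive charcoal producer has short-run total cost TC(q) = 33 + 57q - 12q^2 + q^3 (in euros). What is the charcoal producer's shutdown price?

€21 per unit

Short-run supply begins at min AVC. From VC = 57q - 12q^2 + q^3, AVC = 57 - 12q + q^2.
dAVC/dq = -12 + 2q = 0 gives q = 6. min AVC = 57 - 12·6 + 6^2 = 21.
The firm shuts down for any P below €21.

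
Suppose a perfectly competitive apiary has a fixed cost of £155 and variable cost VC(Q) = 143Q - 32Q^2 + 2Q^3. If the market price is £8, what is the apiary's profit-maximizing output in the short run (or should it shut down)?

Shut down

Variable cost is VC = 143Q - 32Q^2 + 2Q^3, so AVC = VC/Q = 143 - 32Q + 2Q^2 and MC = dTC/dQ = 143 - 64Q + 6Q^2.
AVC hits its minimum where MC = AVC, at Q = 8, giving min AVC = 143 - 32·8 + 2·8^2 = £15.
With P < min AVC (£8 < £15), every unit sold adds to the loss.
Best response: produce nothing and absorb the £155 fixed cost.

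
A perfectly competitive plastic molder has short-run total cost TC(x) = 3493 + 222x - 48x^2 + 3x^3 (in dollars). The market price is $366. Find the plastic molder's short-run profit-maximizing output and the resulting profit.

AVC = 222 - 48x + 3x^2 has its minimum $30 at x = 8; price $366 clears that bar, so the firm operates.
MC = 222 - 96x + 9x^2. Setting P = MC and taking the root on the rising branch gives x* = 12.
TR = 366·12 = 4392. TC = 3493 + 936 = 4429. Profit = 4392 − 4429 = -$37.
That loss of $37 beats the $3493 the firm would lose by shutting down; producing recovers $3456 of fixed cost.

Profit = -$37 at x = 12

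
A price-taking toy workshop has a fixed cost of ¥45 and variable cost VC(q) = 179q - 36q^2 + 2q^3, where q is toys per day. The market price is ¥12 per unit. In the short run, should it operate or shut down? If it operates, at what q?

Shut down

From TC, MC = TC'(q) = 179 - 72q + 6q^2 and AVC = VC/q = 179 - 36q + 2q^2.
AVC is minimized where dAVC/dq = -36 + 4q = 0, at q = 9; min AVC = 179 - 36·9 + 2·9^2 = ¥17.
P = ¥12 lies below min AVC = ¥17; no output level covers variable cost.
Shutting down limits the loss to fixed cost, ¥45.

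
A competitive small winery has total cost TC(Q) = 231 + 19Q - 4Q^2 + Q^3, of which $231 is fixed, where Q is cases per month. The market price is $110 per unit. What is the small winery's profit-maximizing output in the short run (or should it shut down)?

Produce at Q = 7

Strip out fixed cost: VC = 19Q - 4Q^2 + Q^3. Then AVC = 19 - 4Q + Q^2 and MC = 19 - 8Q + 3Q^2.
AVC hits its minimum where MC = AVC, at Q = 2, giving min AVC = 19 - 4·2 + 2^2 = $15.
Since P = $110 ≥ min AVC = $15, price covers variable cost and the firm should produce.
P = MC gives -91 - 8Q + 3Q^2 = 0, with roots -13/3 and 7. Take the larger (rising MC): Q* = 7.
Check: AVC at Q = 7 is $40 ≤ P, so revenue covers variable cost.
Profit = P·Q − TC = 110·7 − 511 = $259.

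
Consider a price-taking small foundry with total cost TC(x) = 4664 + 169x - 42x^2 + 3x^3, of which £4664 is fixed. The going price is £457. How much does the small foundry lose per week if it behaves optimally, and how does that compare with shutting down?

Profit = -£344 at x = 12

AVC = 169 - 42x + 3x^2; min AVC = £22 at x = 7. Since P = £457 ≥ min AVC, the firm produces.
With MC = 169 - 84x + 9x^2, P = MC on the upward-sloping part at x* = 12.
TR = 457·12 = 5484. TC = 4664 + 1164 = 5828. Profit = 5484 − 5828 = -£344.
Shutting down would mean losing the fixed cost of £4664, so operating at a loss of £344 is better by £4320.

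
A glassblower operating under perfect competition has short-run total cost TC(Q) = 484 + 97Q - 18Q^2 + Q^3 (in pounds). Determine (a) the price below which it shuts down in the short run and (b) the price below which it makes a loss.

Shutdown price = min AVC. AVC = 97 - 18Q + Q^2, with vertex at Q = 9 and minimum £16.
ATC = 484/Q + 97 - 18Q + Q^2. Setting dATC/dQ = −484/Q^2 − 18 + 2Q = 0 gives Q = 11 (since 2·11^3 − 18·11^2 = 484).
min ATC = 484/11 + 97 − 18·11 + 11^2 = £64. That is the break-even price.
Between these two prices the firm operates at a loss; above £64 it earns a profit.

Shutdown price = £16; break-even price = £64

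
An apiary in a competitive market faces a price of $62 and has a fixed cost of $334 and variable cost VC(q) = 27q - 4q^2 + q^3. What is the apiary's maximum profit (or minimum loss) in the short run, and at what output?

Profit = -$184 at q = 5

AVC = 27 - 4q + q^2 has its minimum $23 at q = 2; price $62 clears that bar, so the firm operates.
MC = 27 - 8q + 3q^2. Setting P = MC and taking the root on the rising branch gives q* = 5.
TR = 62·5 = 310. TC = 334 + 160 = 494. Profit = 310 − 494 = -$184.
Shutting down would mean losing the fixed cost of $334, so operating at a loss of $184 is better by $150.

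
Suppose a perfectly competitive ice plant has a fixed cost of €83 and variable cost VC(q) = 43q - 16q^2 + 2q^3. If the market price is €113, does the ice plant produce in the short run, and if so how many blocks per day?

Produce at q = 7

Strip out fixed cost: VC = 43q - 16q^2 + 2q^3. Then AVC = 43 - 16q + 2q^2 and MC = 43 - 32q + 6q^2.
The AVC parabola has its vertex at q = 16/4 = 4, where AVC = 43 - 16·4 + 2·4^2 = €11.
Since P = €113 ≥ min AVC = €11, price covers variable cost and the firm should produce.
P = MC gives -70 - 32q + 6q^2 = 0, with roots -5/3 and 7. Take the larger (rising MC): q* = 7.
Check: AVC at q = 7 is €29 ≤ P, so revenue covers variable cost.
Profit = P·q − TC = 113·7 − 286 = €505.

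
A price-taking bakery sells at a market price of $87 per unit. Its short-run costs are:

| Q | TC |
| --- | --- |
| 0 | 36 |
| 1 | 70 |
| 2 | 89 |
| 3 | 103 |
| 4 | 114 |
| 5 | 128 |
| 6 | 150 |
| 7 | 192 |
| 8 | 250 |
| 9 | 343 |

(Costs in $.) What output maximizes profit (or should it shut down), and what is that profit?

Tabulate TR − TC: Q=0: -36; Q=1: 17; Q=2: 85; Q=3: 158; Q=4: 234; Q=5: 307; Q=6: 372; Q=7: 417; Q=8: 446; Q=9: 440.
Profit is maximized at Q = 8. AVC there is 214/8 = $26.75 ≤ P, so producing beats shutting down (which would give -$36).

Q = 8; profit = $446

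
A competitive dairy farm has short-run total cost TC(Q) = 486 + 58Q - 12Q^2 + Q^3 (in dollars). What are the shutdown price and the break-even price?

AVC = 58 - 12Q + Q^2; minimized at Q = 6, giving min AVC = $22. That is the shutdown price.
ATC = 486/Q + 58 - 12Q + Q^2. Setting dATC/dQ = −486/Q^2 − 12 + 2Q = 0 gives Q = 9 (since 2·9^3 − 12·9^2 = 486).
min ATC = 486/9 + 58 − 12·9 + 9^2 = $85. That is the break-even price.
Between these two prices the firm operates at a loss; above $85 it earns a profit.

Shutdown price = $22; break-even price = $85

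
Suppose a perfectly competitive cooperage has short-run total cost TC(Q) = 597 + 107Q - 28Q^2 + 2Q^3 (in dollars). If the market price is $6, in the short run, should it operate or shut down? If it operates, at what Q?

Strip out fixed cost: VC = 107Q - 28Q^2 + 2Q^3. Then AVC = 107 - 28Q + 2Q^2 and MC = 107 - 56Q + 6Q^2.
AVC hits its minimum where MC = AVC, at Q = 7, giving min AVC = 107 - 28·7 + 2·7^2 = $9.
P = $6 lies below min AVC = $9; no output level covers variable cost.
The firm minimizes its loss by shutting down and losing only its fixed cost of $597.

Shut down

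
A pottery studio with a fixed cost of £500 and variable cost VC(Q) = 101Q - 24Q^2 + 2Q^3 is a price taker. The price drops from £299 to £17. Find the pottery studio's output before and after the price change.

Output falls from 11 to 0 (the firm shuts down)

AVC = 101 - 24Q + 2Q^2, minimized at Q = 6 where min AVC = £29. MC = 101 - 48Q + 6Q^2.
At P = £299 ≥ min AVC, set P = MC on the rising branch: Q = 11.
At P = £17 < min AVC = £29, price no longer covers variable cost at any output, so the firm shuts down: Q = 0.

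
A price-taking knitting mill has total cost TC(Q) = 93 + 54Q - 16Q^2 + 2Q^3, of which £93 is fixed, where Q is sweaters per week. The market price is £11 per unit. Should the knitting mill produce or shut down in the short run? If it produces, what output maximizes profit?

Strip out fixed cost: VC = 54Q - 16Q^2 + 2Q^3. Then AVC = 54 - 16Q + 2Q^2 and MC = 54 - 32Q + 6Q^2.
The AVC parabola has its vertex at Q = 16/4 = 4, where AVC = 54 - 16·4 + 2·4^2 = £22.
Since P = £11 < min AVC = £22, price fails to cover variable cost at any output.
The firm minimizes its loss by shutting down and losing only its fixed cost of £93.

Shut down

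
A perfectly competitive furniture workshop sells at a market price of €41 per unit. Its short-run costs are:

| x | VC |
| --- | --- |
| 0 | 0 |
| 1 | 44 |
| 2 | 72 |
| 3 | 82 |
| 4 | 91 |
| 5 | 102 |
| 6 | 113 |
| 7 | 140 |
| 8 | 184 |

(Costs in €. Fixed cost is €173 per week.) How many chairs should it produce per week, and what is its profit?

Profit at each row (π = 41x − TC): x=0: -173; x=1: -176; x=2: -163; x=3: -132; x=4: -100; x=5: -70; x=6: -40; x=7: -26; x=8: -29.
Profit is maximized at x = 7. AVC there is 140/7 = €20 ≤ P, so producing beats shutting down (which would give -€173).

x = 7; profit = -€26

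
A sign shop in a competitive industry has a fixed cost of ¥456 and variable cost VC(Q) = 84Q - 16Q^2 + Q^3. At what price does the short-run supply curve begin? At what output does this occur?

The shutdown price is the minimum of AVC. VC = 84Q - 16Q^2 + Q^3, so AVC = 84 - 16Q + Q^2.
dAVC/dQ = -16 + 2Q = 0 gives Q = 8. min AVC = 84 - 16·8 + 8^2 = 20.
The firm shuts down for any P below ¥20.

¥20 per unit, at Q = 8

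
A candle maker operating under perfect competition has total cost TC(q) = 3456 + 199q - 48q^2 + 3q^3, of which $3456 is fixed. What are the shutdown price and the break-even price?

Shutdown price = $7; break-even price = $343

AVC = 199 - 48q + 3q^2; minimized at q = 8, giving min AVC = $7. That is the shutdown price.
ATC = 3456/q + 199 - 48q + 3q^2. Setting dATC/dq = −3456/q^2 − 48 + 6q = 0 gives q = 12 (since 6·12^3 − 48·12^2 = 3456).
min ATC = 3456/12 + 199 − 48·12 + 3·12^2 = $343. That is the break-even price.
For $7 ≤ P < $343 the firm produces at a loss; below $7 it shuts down.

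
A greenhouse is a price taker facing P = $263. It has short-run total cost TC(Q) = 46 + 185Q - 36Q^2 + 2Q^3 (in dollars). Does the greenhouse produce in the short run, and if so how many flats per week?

Variable cost is VC = 185Q - 36Q^2 + 2Q^3, so AVC = VC/Q = 185 - 36Q + 2Q^2 and MC = dTC/dQ = 185 - 72Q + 6Q^2.
AVC hits its minimum where MC = AVC, at Q = 9, giving min AVC = 185 - 36·9 + 2·9^2 = $23.
P = $263 exceeds min AVC = $23, so the firm stays open.
Set P = MC: 263 = 185 - 72Q + 6Q^2 → -78 - 72Q + 6Q^2 = 0. The roots are Q = -1 and Q = 13; the profit-maximizing output is on the rising part of MC, so Q* = 13.
Check: AVC at Q = 13 is $55 ≤ P, so revenue covers variable cost.
Profit = P·Q − TC = 263·13 − 761 = $2658.

Produce at Q = 13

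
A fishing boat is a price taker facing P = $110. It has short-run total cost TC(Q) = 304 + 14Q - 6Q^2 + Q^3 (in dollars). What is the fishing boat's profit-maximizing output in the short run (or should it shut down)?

Variable cost is VC = 14Q - 6Q^2 + Q^3, so AVC = VC/Q = 14 - 6Q + Q^2 and MC = dTC/dQ = 14 - 12Q + 3Q^2.
AVC is minimized where dAVC/dQ = -6 + 2Q = 0, at Q = 3; min AVC = 14 - 6·3 + 3^2 = $5.
Because $110 ≥ $5, revenue can cover variable cost; the firm operates.
Set P = MC: 110 = 14 - 12Q + 3Q^2 → -96 - 12Q + 3Q^2 = 0. The roots are Q = -4 and Q = 8; the profit-maximizing output is on the rising part of MC, so Q* = 8.
Check: AVC at Q = 8 is $30 ≤ P, so revenue covers variable cost.
Profit = P·Q − TC = 110·8 − 544 = $336.

Produce at Q = 8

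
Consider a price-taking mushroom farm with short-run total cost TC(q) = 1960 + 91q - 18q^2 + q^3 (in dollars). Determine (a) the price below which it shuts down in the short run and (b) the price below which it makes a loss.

AVC = 91 - 18q + q^2; minimized at q = 9, giving min AVC = $10. That is the shutdown price.
ATC = 1960/q + 91 - 18q + q^2. Setting dATC/dq = −1960/q^2 − 18 + 2q = 0 gives q = 14 (since 2·14^3 − 18·14^2 = 1960).
min ATC = 1960/14 + 91 − 18·14 + 14^2 = $175. That is the break-even price.
For $10 ≤ P < $175 the firm produces at a loss; below $10 it shuts down.

Shutdown price = $10; break-even price = $175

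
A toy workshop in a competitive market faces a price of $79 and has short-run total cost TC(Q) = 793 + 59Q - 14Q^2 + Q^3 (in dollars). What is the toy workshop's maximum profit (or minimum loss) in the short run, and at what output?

Profit = -$193 at Q = 10

AVC = 59 - 14Q + Q^2 has its minimum $10 at Q = 7; price $79 clears that bar, so the firm operates.
MC = 59 - 28Q + 3Q^2. Setting P = MC and taking the root on the rising branch gives Q* = 10.
TR = 79·10 = 790. TC = 793 + 190 = 983. Profit = 790 − 983 = -$193.
By producing, the firm covers all variable cost plus $600 of fixed cost; shutting down would lose the full $793.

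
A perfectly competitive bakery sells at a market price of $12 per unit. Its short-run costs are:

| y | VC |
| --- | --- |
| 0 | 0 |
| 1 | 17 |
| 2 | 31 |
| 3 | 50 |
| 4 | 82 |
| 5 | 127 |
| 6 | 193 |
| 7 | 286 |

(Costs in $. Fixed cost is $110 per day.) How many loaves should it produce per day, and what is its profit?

Compute π = P·y − TC at each output: y=0: -110; y=1: -115; y=2: -117; y=3: -124; y=4: -144; y=5: -177; y=6: -231; y=7: -312.
Profit is highest at y = 0. Equivalently, the lowest AVC in the table is 31/2 ≈ $15.50 at y = 2, and P = $12 falls below it — price never covers variable cost, so the firm shuts down and loses only its fixed cost.

y = 0 (shut down); profit = -$110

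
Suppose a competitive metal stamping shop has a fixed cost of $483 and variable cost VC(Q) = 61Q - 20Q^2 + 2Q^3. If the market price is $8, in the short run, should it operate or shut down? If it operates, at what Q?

Shut down

Strip out fixed cost: VC = 61Q - 20Q^2 + 2Q^3. Then AVC = 61 - 20Q + 2Q^2 and MC = 61 - 40Q + 6Q^2.
AVC hits its minimum where MC = AVC, at Q = 5, giving min AVC = 61 - 20·5 + 2·5^2 = $11.
P = $8 lies below min AVC = $11; no output level covers variable cost.
The firm minimizes its loss by shutting down and losing only its fixed cost of $483.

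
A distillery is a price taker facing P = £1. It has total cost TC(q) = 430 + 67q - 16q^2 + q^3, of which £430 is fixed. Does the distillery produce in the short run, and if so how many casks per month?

Shut down

Strip out fixed cost: VC = 67q - 16q^2 + q^3. Then AVC = 67 - 16q + q^2 and MC = 67 - 32q + 3q^2.
AVC is minimized where dAVC/dq = -16 + 2q = 0, at q = 8; min AVC = 67 - 16·8 + 8^2 = £3.
Since P = £1 < min AVC = £3, price fails to cover variable cost at any output.
Best response: produce nothing and absorb the £430 fixed cost.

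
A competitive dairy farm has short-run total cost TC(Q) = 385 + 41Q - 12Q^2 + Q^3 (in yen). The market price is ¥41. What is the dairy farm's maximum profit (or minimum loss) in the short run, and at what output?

Profit = -¥129 at Q = 8

AVC = 41 - 12Q + Q^2 has its minimum ¥5 at Q = 6; price ¥41 clears that bar, so the firm operates.
With MC = 41 - 24Q + 3Q^2, P = MC on the upward-sloping part at Q* = 8.
TR = 41·8 = 328. TC = 385 + 72 = 457. Profit = 328 − 457 = -¥129.
By producing, the firm covers all variable cost plus ¥256 of fixed cost; shutting down would lose the full ¥385.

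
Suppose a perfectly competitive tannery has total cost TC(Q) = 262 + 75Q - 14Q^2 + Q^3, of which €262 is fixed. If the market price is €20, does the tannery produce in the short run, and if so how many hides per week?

Shut down

From TC, MC = TC'(Q) = 75 - 28Q + 3Q^2 and AVC = VC/Q = 75 - 14Q + Q^2.
AVC is minimized where dAVC/dQ = -14 + 2Q = 0, at Q = 7; min AVC = 75 - 14·7 + 7^2 = €26.
With P < min AVC (€20 < €26), every unit sold adds to the loss.
The firm minimizes its loss by shutting down and losing only its fixed cost of €262.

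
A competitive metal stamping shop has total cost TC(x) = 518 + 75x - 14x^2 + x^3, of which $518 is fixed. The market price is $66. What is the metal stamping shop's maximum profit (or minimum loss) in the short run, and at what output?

AVC = 75 - 14x + x^2 has its minimum $26 at x = 7; price $66 clears that bar, so the firm operates.
MC = 75 - 28x + 3x^2. Setting P = MC and taking the root on the rising branch gives x* = 9.
TR = 66·9 = 594. TC = 518 + 270 = 788. Profit = 594 − 788 = -$194.
Shutting down would mean losing the fixed cost of $518, so operating at a loss of $194 is better by $324.

Profit = -$194 at x = 9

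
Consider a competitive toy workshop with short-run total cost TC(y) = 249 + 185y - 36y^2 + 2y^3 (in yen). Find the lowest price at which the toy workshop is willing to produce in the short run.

The shutdown price is the minimum of AVC. VC = 185y - 36y^2 + 2y^3, so AVC = 185 - 36y + 2y^2.
dAVC/dy = -36 + 4y = 0 gives y = 9. min AVC = 185 - 36·9 + 2·9^2 = 23.
For P < ¥23 the firm produces nothing.

¥23 per unit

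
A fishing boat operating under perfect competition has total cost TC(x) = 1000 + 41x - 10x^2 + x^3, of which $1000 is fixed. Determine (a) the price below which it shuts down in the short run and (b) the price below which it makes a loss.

AVC = 41 - 10x + x^2; minimized at x = 5, giving min AVC = $16. That is the shutdown price.
ATC = 1000/x + 41 - 10x + x^2. Setting dATC/dx = −1000/x^2 − 10 + 2x = 0 gives x = 10 (since 2·10^3 − 10·10^2 = 1000).
min ATC = 1000/10 + 41 − 10·10 + 10^2 = $141. That is the break-even price.
Between these two prices the firm operates at a loss; above $141 it earns a profit.

Shutdown price = $16; break-even price = $141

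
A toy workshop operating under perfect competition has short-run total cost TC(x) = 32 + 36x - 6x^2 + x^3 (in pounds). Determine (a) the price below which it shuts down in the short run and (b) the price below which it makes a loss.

AVC = 36 - 6x + x^2; minimized at x = 3, giving min AVC = £27. That is the shutdown price.
ATC = 32/x + 36 - 6x + x^2. Setting dATC/dx = −32/x^2 − 6 + 2x = 0 gives x = 4 (since 2·4^3 − 6·4^2 = 32).
min ATC = 32/4 + 36 − 6·4 + 4^2 = £36. That is the break-even price.
For £27 ≤ P < £36 the firm produces at a loss; below £27 it shuts down.

Shutdown price = £27; break-even price = £36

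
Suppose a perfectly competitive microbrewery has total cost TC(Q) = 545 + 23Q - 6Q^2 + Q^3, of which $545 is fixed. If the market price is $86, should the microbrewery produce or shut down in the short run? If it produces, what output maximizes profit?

Produce at Q = 7

From TC, MC = TC'(Q) = 23 - 12Q + 3Q^2 and AVC = VC/Q = 23 - 6Q + Q^2.
AVC hits its minimum where MC = AVC, at Q = 3, giving min AVC = 23 - 6·3 + 3^2 = $14.
Since P = $86 ≥ min AVC = $14, price covers variable cost and the firm should produce.
P = MC gives -63 - 12Q + 3Q^2 = 0, with roots -3 and 7. Take the larger (rising MC): Q* = 7.
Check: AVC at Q = 7 is $30 ≤ P, so revenue covers variable cost.
Profit = P·Q − TC = 86·7 − 755 = -$153, a loss, but smaller than the $545 fixed cost the firm would lose by shutting down.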